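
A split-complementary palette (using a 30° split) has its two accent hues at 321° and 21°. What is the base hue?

The accents sit 30° either side of the complement, so the complement is their short-arc midpoint on the wheel.
Short-arc midpoint of 321° and 21°: 351°.
Base is 180° from the complement: 351 − 180 = 171°

171°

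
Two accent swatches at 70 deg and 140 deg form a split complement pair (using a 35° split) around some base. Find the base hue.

285°

The accents sit 35° either side of the complement, so the complement is their short-arc midpoint on the wheel.
Short-arc midpoint of 70° and 140°: 105°.
Base is 180° from the complement: 105 − 180 = -75 → -75 + 360 = 285°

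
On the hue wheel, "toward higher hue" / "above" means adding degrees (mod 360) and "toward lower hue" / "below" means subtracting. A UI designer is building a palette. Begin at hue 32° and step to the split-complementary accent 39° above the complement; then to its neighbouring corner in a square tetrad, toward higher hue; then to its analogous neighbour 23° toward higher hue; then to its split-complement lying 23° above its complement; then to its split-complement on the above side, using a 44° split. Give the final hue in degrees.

71°

split-comp 39° ↑ +219°: 32 + 219 = 251°
square ↑ +90°: 251 + 90 = 341°
analog 23° ↑ +23°: 341 + 23 = 364 → 364 − 360 = 4°
split-comp 23° ↑ +203°: 4 + 203 = 207°
split-comp 44° ↑ +224°: 207 + 224 = 431 → 431 − 360 = 71°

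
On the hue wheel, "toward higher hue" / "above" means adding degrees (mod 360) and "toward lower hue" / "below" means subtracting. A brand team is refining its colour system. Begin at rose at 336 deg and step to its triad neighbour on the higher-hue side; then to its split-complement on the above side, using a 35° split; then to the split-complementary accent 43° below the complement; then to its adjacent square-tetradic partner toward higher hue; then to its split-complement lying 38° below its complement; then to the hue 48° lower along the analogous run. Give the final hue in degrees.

272°

triadic ↑ +120°: 336 + 120 = 456 → 456 − 360 = 96°
split-comp 35° ↑ +215°: 96 + 215 = 311°
split-comp 43° ↓ +137°: 311 + 137 = 448 → 448 − 360 = 88°
square ↑ +90°: 88 + 90 = 178°
split-comp 38° ↓ +142°: 178 + 142 = 320°
analog 48° ↓ −48°: 320 − 48 = 272°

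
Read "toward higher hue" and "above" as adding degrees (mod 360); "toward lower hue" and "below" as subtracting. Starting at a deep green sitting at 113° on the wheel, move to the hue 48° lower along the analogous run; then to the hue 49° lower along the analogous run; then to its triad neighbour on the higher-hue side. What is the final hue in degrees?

113 − 48 = 65°   (analog 48° ↓)
65 − 49 = 16°   (analog 49° ↓)
16 + 120 = 136°   (triadic ↑)

136°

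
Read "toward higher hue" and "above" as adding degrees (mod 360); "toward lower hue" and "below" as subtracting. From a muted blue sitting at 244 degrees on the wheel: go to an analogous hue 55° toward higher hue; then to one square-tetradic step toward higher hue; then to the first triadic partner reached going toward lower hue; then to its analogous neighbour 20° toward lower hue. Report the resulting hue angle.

analog 55° ↑ +55°: 244 + 55 = 299°
square ↑ +90°: 299 + 90 = 389 → 389 − 360 = 29°
triadic ↓ −120°: 29 − 120 = -91 → -91 + 360 = 269°
analog 20° ↓ −20°: 269 − 20 = 249°

249°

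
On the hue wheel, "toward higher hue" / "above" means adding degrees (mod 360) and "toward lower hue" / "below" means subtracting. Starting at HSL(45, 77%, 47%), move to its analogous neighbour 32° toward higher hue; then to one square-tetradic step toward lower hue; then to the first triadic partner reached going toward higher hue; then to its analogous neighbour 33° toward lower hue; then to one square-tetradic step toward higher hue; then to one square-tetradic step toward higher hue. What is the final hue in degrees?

254°

+32° (analog 32° ↑): 45 + 32 = 77°
−90° (square ↓): 77 − 90 = -13 → -13 + 360 = 347°
+120° (triadic ↑): 347 + 120 = 467 → 467 − 360 = 107°
−33° (analog 33° ↓): 107 − 33 = 74°
+90° (square ↑): 74 + 90 = 164°
+90° (square ↑): 164 + 90 = 254°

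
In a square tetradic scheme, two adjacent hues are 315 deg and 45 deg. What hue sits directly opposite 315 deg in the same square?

135°

A square tetradic scheme places four hues 90° apart; opposite corners are 180° apart.
315 + 180 = 495 → 495 − 360 = 135°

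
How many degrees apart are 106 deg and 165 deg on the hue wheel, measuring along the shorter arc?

|106 − 165| = 59.
59 ≤ 180, so the shorter arc is 59°.

59°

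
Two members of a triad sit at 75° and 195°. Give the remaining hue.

A triad spaces three hues 120° apart.
The full set is {75°, 195°, 315°}.

315°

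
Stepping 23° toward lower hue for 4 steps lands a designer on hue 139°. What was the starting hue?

4 steps of 23° (toward lower hue) give a net shift of −92°.
Start = end − shift: 139 + 92 = 231°

231°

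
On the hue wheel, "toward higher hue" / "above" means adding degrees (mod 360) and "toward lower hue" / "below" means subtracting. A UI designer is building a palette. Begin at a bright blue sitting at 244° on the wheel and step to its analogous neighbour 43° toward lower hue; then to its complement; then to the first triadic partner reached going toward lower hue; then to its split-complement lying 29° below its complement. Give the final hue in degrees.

52°

244 − 43 = 201°   (analog 43° ↓)
201 + 180 = 381 → 381 − 360 = 21°   (complement)
21 − 120 = -99 → -99 + 360 = 261°   (triadic ↓)
261 + 151 = 412 → 412 − 360 = 52°   (split-comp 29° ↓)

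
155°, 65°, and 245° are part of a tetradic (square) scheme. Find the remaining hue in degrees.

A square tetradic scheme places four hues every 90°.
The full set through 65° is {65°, 155°, 245°, 335°}.
Given {65°, 155°, 245°}, the missing hue is 335°.

335°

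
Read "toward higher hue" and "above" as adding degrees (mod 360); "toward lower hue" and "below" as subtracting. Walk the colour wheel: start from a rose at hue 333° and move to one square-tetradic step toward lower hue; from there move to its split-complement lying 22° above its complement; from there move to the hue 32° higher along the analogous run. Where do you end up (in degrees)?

117°

−90° (square ↓): 333 − 90 = 243°
+202° (split-comp 22° ↑): 243 + 202 = 445 → 445 − 360 = 85°
+32° (analog 32° ↑): 85 + 32 = 117°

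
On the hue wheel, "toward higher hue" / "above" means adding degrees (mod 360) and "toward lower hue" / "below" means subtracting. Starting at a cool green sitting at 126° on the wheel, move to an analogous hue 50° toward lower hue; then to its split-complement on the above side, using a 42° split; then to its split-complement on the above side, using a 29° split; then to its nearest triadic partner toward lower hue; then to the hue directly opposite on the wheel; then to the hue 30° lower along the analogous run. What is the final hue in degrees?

177°

126 − 50 = 76°   (analog 50° ↓)
76 + 222 = 298°   (split-comp 42° ↑)
298 + 209 = 507 → 507 − 360 = 147°   (split-comp 29° ↑)
147 − 120 = 27°   (triadic ↓)
27 + 180 = 207°   (complement)
207 − 30 = 177°   (analog 30° ↓)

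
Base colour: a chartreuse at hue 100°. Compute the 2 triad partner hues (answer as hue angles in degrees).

100 + 120 = 220°
100 + 240 = 340°

220° and 340°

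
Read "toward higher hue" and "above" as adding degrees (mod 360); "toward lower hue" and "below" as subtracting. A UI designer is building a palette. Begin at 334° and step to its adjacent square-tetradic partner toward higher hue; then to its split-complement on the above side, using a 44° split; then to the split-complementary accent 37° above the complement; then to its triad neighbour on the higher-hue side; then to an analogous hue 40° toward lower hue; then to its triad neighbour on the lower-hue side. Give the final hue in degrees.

105°

334 + 90 = 424 → 424 − 360 = 64°   (square ↑)
64 + 224 = 288°   (split-comp 44° ↑)
288 + 217 = 505 → 505 − 360 = 145°   (split-comp 37° ↑)
145 + 120 = 265°   (triadic ↑)
265 − 40 = 225°   (analog 40° ↓)
225 − 120 = 105°   (triadic ↓)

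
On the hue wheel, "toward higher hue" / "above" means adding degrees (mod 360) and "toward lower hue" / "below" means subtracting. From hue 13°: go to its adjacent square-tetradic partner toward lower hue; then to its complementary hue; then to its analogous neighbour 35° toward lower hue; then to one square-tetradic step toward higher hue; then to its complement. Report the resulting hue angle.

338°

−90° (square ↓): 13 − 90 = -77 → -77 + 360 = 283°
+180° (complement): 283 + 180 = 463 → 463 − 360 = 103°
−35° (analog 35° ↓): 103 − 35 = 68°
+90° (square ↑): 68 + 90 = 158°
+180° (complement): 158 + 180 = 338°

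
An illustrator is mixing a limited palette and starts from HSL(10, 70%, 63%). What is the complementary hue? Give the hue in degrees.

190°

The complement sits 180° across the wheel.
10 + 180 = 190°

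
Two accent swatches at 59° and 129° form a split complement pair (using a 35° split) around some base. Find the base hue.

274°

The accents sit 35° either side of the complement, so the complement is their short-arc midpoint on the wheel.
Short-arc midpoint of 59° and 129°: 94°.
Base is 180° from the complement: 94 − 180 = -86 → -86 + 360 = 274°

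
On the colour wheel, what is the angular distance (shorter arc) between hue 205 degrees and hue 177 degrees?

28°

|205 − 177| = 28.
28 ≤ 180, so the shorter arc is 28°.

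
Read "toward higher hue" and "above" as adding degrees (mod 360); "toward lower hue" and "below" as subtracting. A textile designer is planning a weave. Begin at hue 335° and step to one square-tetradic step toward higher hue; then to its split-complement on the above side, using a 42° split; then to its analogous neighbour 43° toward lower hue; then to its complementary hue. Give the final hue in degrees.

+90° (square ↑): 335 + 90 = 425 → 425 − 360 = 65°
+222° (split-comp 42° ↑): 65 + 222 = 287°
−43° (analog 43° ↓): 287 − 43 = 244°
+180° (complement): 244 + 180 = 424 → 424 − 360 = 64°

64°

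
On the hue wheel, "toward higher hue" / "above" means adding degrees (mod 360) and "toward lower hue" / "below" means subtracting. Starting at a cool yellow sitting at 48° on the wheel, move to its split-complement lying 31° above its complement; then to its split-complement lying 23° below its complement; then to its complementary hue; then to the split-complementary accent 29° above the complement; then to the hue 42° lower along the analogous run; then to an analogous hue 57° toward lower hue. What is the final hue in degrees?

346°

+211° (split-comp 31° ↑): 48 + 211 = 259°
+157° (split-comp 23° ↓): 259 + 157 = 416 → 416 − 360 = 56°
+180° (complement): 56 + 180 = 236°
+209° (split-comp 29° ↑): 236 + 209 = 445 → 445 − 360 = 85°
−42° (analog 42° ↓): 85 − 42 = 43°
−57° (analog 57° ↓): 43 − 57 = -14 → -14 + 360 = 346°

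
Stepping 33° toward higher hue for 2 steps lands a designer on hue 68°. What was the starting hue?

2°

2 steps of 33° (toward higher hue) give a net shift of +66°.
Start = end − shift: 68 − 66 = 2°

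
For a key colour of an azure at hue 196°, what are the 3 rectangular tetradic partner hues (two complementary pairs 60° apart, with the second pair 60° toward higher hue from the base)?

A rectangular tetradic uses two complementary pairs 60° apart: offsets 0°, 60°, 180°, 240°.
196 + 60 = 256°
196 + 180 = 376 → 376 − 360 = 16°
196 + 240 = 436 → 436 − 360 = 76°

256°, 16° and 76°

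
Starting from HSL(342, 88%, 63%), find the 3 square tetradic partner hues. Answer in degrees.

72°, 162° and 252°

A square tetradic scheme places four hues every 90°.
342 + 90 = 432 → 432 − 360 = 72°
342 + 180 = 522 → 522 − 360 = 162°
342 + 270 = 612 → 612 − 360 = 252°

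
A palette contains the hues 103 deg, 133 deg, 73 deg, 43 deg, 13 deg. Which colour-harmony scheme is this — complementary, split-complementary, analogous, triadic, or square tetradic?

Sort the hues: 13°, 43°, 73°, 103°, 133°.
Successive gaps around the wheel: 30°, 30°, 30°, 30°, 240°.
A run of hues at equal small steps (30°) with one large closing gap is an analogous group.

analogous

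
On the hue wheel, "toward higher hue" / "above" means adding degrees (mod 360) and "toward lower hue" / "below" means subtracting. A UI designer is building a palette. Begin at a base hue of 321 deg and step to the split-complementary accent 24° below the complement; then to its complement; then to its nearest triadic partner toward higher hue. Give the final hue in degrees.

321 + 156 = 477 → 477 − 360 = 117°   (split-comp 24° ↓)
117 + 180 = 297°   (complement)
297 + 120 = 417 → 417 − 360 = 57°   (triadic ↑)

57°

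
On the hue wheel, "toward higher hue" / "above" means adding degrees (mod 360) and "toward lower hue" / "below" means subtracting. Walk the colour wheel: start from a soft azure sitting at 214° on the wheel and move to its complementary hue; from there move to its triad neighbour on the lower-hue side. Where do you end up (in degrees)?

274°

+180° (complement): 214 + 180 = 394 → 394 − 360 = 34°
−120° (triadic ↓): 34 − 120 = -86 → -86 + 360 = 274°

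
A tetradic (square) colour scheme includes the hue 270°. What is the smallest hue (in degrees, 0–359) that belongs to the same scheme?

A square tetradic scheme places four hues every 90°.
The full set through 270° is {0°, 90°, 180°, 270°}.

0°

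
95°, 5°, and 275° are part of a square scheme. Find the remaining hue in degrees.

A square tetradic scheme places four hues every 90°.
The full set through 5° is {5°, 95°, 185°, 275°}.
Given {5°, 95°, 275°}, the missing hue is 185°.

185°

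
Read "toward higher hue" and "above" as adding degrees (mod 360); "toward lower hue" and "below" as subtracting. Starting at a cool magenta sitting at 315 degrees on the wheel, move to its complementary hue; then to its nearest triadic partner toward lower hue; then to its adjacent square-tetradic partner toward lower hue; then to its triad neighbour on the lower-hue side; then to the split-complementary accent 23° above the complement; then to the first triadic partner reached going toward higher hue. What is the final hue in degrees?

128°

+180° (complement): 315 + 180 = 495 → 495 − 360 = 135°
−120° (triadic ↓): 135 − 120 = 15°
−90° (square ↓): 15 − 90 = -75 → -75 + 360 = 285°
−120° (triadic ↓): 285 − 120 = 165°
+203° (split-comp 23° ↑): 165 + 203 = 368 → 368 − 360 = 8°
+120° (triadic ↑): 8 + 120 = 128°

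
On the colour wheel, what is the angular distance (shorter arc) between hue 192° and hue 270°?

|192 − 270| = 78.
78 ≤ 180, so the shorter arc is 78°.

78°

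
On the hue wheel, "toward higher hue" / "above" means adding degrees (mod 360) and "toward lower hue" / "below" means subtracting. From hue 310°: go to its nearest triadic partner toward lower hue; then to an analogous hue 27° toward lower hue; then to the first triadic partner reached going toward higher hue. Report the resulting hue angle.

−120° (triadic ↓): 310 − 120 = 190°
−27° (analog 27° ↓): 190 − 27 = 163°
+120° (triadic ↑): 163 + 120 = 283°

283°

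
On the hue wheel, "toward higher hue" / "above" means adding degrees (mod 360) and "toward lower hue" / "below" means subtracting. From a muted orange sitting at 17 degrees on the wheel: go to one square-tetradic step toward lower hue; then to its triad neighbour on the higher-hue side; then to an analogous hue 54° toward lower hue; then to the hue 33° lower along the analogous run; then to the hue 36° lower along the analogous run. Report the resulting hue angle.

284°

−90° (square ↓): 17 − 90 = -73 → -73 + 360 = 287°
+120° (triadic ↑): 287 + 120 = 407 → 407 − 360 = 47°
−54° (analog 54° ↓): 47 − 54 = -7 → -7 + 360 = 353°
−33° (analog 33° ↓): 353 − 33 = 320°
−36° (analog 36° ↓): 320 − 36 = 284°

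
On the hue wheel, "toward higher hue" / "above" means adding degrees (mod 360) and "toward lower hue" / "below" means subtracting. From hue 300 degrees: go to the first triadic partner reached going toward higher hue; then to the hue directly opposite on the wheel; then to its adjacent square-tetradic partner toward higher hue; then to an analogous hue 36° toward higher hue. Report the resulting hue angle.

triadic ↑ +120°: 300 + 120 = 420 → 420 − 360 = 60°
complement +180°: 60 + 180 = 240°
square ↑ +90°: 240 + 90 = 330°
analog 36° ↑ +36°: 330 + 36 = 366 → 366 − 360 = 6°

6°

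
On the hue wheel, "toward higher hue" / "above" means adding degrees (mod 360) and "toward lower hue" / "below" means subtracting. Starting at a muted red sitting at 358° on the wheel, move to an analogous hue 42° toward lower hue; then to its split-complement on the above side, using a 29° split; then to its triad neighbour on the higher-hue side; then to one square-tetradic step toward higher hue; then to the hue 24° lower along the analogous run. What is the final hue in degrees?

−42° (analog 42° ↓): 358 − 42 = 316°
+209° (split-comp 29° ↑): 316 + 209 = 525 → 525 − 360 = 165°
+120° (triadic ↑): 165 + 120 = 285°
+90° (square ↑): 285 + 90 = 375 → 375 − 360 = 15°
−24° (analog 24° ↓): 15 − 24 = -9 → -9 + 360 = 351°

351°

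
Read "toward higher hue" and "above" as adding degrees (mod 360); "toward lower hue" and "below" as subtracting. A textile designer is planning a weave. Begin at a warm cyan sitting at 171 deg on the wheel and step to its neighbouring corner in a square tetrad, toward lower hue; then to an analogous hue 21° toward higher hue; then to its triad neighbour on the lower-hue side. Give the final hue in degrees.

−90° (square ↓): 171 − 90 = 81°
+21° (analog 21° ↑): 81 + 21 = 102°
−120° (triadic ↓): 102 − 120 = -18 → -18 + 360 = 342°

342°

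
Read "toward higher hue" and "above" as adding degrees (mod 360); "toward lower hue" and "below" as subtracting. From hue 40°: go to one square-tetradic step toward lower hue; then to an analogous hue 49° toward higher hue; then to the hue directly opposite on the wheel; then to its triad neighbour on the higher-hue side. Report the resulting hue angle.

299°

40 − 90 = -50 → -50 + 360 = 310°   (square ↓)
310 + 49 = 359°   (analog 49° ↑)
359 + 180 = 539 → 539 − 360 = 179°   (complement)
179 + 120 = 299°   (triadic ↑)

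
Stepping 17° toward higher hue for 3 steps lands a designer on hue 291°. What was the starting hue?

3 steps of 17° (toward higher hue) give a net shift of +51°.
Start = end − shift: 291 − 51 = 240°

240°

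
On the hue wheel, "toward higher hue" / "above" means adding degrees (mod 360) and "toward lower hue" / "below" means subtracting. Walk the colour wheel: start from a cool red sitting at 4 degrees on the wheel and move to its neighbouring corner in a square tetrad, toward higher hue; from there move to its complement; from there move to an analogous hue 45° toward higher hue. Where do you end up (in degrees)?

4 + 90 = 94°   (square ↑)
94 + 180 = 274°   (complement)
274 + 45 = 319°   (analog 45° ↑)

319°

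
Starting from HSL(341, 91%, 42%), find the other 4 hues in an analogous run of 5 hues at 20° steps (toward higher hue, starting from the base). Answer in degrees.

Analogous hues sit every 20° along the wheel.
341 + 20 = 361 → 361 − 360 = 1°
341 + 40 = 381 → 381 − 360 = 21°
341 + 60 = 401 → 401 − 360 = 41°
341 + 80 = 421 → 421 − 360 = 61°

1°, 21°, 41° and 61°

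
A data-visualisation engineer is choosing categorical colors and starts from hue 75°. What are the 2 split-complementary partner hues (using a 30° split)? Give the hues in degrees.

Split-complementary hues sit 30° either side of the complement.
Complement of 75°: 75 + 180 = 255°
255 − 30 = 225°
255 + 30 = 285°

225° and 285°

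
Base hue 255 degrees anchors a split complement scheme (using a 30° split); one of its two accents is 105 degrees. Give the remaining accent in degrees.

45°

Split-complementary hues sit 30° either side of the complement.
Complement of the base 255°: 255 + 180 = 435 → 435 − 360 = 75°
The given accent 105° is 30° one side of 75°; the other accent sits 30° the other side: 75 − 30 = 45°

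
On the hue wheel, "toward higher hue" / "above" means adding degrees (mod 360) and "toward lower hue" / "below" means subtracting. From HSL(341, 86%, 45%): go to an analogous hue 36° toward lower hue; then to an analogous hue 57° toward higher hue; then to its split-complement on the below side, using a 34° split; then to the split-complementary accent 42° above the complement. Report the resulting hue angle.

−36° (analog 36° ↓): 341 − 36 = 305°
+57° (analog 57° ↑): 305 + 57 = 362 → 362 − 360 = 2°
+146° (split-comp 34° ↓): 2 + 146 = 148°
+222° (split-comp 42° ↑): 148 + 222 = 370 → 370 − 360 = 10°

10°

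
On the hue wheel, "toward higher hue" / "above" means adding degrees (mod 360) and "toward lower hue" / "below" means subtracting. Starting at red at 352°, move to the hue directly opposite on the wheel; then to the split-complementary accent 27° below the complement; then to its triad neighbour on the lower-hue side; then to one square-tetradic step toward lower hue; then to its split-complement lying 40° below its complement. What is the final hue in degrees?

255°

352 + 180 = 532 → 532 − 360 = 172°   (complement)
172 + 153 = 325°   (split-comp 27° ↓)
325 − 120 = 205°   (triadic ↓)
205 − 90 = 115°   (square ↓)
115 + 140 = 255°   (split-comp 40° ↓)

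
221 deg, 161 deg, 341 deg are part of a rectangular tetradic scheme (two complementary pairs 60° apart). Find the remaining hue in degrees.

41°

A rectangular tetradic uses two complementary pairs 60° apart: offsets 0°, 60°, 180°, 240°.
Among {161°, 221°, 341°}, 341° and 161° are a 180° pair.
The remaining hue 221° needs its own complement: 221 + 180 = 401 → 401 − 360 = 41°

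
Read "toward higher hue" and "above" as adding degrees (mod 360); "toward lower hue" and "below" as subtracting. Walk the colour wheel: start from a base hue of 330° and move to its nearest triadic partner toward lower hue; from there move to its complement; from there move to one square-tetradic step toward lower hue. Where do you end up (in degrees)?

300°

330 − 120 = 210°   (triadic ↓)
210 + 180 = 390 → 390 − 360 = 30°   (complement)
30 − 90 = -60 → -60 + 360 = 300°   (square ↓)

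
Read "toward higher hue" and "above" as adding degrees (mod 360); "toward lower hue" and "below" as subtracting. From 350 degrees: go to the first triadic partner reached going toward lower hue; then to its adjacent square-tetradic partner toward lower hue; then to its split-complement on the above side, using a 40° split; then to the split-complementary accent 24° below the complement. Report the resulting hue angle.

−120° (triadic ↓): 350 − 120 = 230°
−90° (square ↓): 230 − 90 = 140°
+220° (split-comp 40° ↑): 140 + 220 = 360 → 360 − 360 = 0°
+156° (split-comp 24° ↓): 0 + 156 = 156°

156°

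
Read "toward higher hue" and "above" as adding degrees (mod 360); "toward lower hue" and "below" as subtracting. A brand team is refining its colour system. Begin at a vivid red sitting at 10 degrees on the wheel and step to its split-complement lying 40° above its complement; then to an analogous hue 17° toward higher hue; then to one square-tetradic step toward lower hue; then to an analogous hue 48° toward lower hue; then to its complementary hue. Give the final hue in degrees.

289°

10 + 220 = 230°   (split-comp 40° ↑)
230 + 17 = 247°   (analog 17° ↑)
247 − 90 = 157°   (square ↓)
157 − 48 = 109°   (analog 48° ↓)
109 + 180 = 289°   (complement)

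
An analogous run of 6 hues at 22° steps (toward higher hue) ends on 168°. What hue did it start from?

58°

5 steps of 22° (toward higher hue) give a net shift of +110°.
Start = end − shift: 168 − 110 = 58°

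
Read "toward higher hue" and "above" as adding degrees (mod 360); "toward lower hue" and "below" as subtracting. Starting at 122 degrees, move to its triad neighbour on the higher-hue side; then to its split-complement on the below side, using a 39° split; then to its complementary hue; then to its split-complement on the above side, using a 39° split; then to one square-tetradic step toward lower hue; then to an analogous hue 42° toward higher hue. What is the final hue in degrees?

+120° (triadic ↑): 122 + 120 = 242°
+141° (split-comp 39° ↓): 242 + 141 = 383 → 383 − 360 = 23°
+180° (complement): 23 + 180 = 203°
+219° (split-comp 39° ↑): 203 + 219 = 422 → 422 − 360 = 62°
−90° (square ↓): 62 − 90 = -28 → -28 + 360 = 332°
+42° (analog 42° ↑): 332 + 42 = 374 → 374 − 360 = 14°

14°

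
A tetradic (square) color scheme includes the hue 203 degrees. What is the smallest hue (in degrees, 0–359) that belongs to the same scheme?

A square tetradic scheme places four hues every 90°.
The full set through 203° is {23°, 113°, 203°, 293°}.

23°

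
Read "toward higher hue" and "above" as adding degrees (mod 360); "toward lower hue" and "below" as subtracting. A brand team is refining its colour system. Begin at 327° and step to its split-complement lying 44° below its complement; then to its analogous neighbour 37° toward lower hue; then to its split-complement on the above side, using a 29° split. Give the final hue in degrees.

275°

+136° (split-comp 44° ↓): 327 + 136 = 463 → 463 − 360 = 103°
−37° (analog 37° ↓): 103 − 37 = 66°
+209° (split-comp 29° ↑): 66 + 209 = 275°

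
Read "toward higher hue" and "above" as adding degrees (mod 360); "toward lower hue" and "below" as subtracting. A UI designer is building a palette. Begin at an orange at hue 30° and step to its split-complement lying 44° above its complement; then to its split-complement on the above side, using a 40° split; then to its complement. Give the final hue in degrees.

294°

split-comp 44° ↑ +224°: 30 + 224 = 254°
split-comp 40° ↑ +220°: 254 + 220 = 474 → 474 − 360 = 114°
complement +180°: 114 + 180 = 294°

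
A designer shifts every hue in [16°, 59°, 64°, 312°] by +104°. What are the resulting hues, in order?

120°, 163°, 168°, 56°

16 + 104 = 120°
59 + 104 = 163°
64 + 104 = 168°
312 + 104 = 416 → 416 − 360 = 56°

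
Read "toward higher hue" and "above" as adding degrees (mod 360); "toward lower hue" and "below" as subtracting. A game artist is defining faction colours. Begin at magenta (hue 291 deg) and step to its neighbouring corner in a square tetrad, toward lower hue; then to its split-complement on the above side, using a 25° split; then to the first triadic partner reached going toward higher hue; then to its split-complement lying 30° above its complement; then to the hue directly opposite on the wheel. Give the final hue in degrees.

−90° (square ↓): 291 − 90 = 201°
+205° (split-comp 25° ↑): 201 + 205 = 406 → 406 − 360 = 46°
+120° (triadic ↑): 46 + 120 = 166°
+210° (split-comp 30° ↑): 166 + 210 = 376 → 376 − 360 = 16°
+180° (complement): 16 + 180 = 196°

196°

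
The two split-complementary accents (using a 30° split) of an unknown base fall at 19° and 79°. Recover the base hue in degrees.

229°

The accents sit 30° either side of the complement, so the complement is their short-arc midpoint on the wheel.
Short-arc midpoint of 19° and 79°: 49°.
Base is 180° from the complement: 49 − 180 = -131 → -131 + 360 = 229°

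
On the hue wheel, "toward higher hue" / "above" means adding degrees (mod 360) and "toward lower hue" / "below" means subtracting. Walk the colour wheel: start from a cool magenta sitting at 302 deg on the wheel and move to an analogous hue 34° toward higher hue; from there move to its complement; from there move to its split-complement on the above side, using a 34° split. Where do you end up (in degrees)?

302 + 34 = 336°   (analog 34° ↑)
336 + 180 = 516 → 516 − 360 = 156°   (complement)
156 + 214 = 370 → 370 − 360 = 10°   (split-comp 34° ↑)

10°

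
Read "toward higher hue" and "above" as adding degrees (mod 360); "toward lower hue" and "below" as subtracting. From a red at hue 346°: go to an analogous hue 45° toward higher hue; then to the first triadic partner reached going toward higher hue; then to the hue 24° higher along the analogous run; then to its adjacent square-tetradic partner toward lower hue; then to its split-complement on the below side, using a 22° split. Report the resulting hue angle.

243°

346 + 45 = 391 → 391 − 360 = 31°   (analog 45° ↑)
31 + 120 = 151°   (triadic ↑)
151 + 24 = 175°   (analog 24° ↑)
175 − 90 = 85°   (square ↓)
85 + 158 = 243°   (split-comp 22° ↓)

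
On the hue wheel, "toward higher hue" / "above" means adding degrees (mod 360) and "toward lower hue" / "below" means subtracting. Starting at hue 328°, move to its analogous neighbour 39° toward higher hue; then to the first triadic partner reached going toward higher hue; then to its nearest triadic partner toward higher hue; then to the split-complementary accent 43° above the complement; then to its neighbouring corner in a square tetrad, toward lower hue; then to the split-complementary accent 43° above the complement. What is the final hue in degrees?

243°

328 + 39 = 367 → 367 − 360 = 7°   (analog 39° ↑)
7 + 120 = 127°   (triadic ↑)
127 + 120 = 247°   (triadic ↑)
247 + 223 = 470 → 470 − 360 = 110°   (split-comp 43° ↑)
110 − 90 = 20°   (square ↓)
20 + 223 = 243°   (split-comp 43° ↑)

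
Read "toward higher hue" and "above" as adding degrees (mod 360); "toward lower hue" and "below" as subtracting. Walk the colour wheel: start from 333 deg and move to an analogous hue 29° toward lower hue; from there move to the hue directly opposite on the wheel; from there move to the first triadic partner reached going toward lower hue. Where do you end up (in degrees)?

4°

−29° (analog 29° ↓): 333 − 29 = 304°
+180° (complement): 304 + 180 = 484 → 484 − 360 = 124°
−120° (triadic ↓): 124 − 120 = 4°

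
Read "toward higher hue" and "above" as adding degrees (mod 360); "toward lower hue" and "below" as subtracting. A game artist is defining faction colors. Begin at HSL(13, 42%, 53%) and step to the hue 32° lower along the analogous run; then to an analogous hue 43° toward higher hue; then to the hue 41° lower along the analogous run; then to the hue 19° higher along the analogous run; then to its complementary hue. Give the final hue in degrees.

analog 32° ↓ −32°: 13 − 32 = -19 → -19 + 360 = 341°
analog 43° ↑ +43°: 341 + 43 = 384 → 384 − 360 = 24°
analog 41° ↓ −41°: 24 − 41 = -17 → -17 + 360 = 343°
analog 19° ↑ +19°: 343 + 19 = 362 → 362 − 360 = 2°
complement +180°: 2 + 180 = 182°

182°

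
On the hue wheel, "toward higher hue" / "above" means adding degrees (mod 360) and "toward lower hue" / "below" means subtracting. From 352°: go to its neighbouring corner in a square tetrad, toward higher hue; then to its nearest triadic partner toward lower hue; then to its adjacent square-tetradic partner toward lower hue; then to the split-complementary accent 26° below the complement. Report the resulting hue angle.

+90° (square ↑): 352 + 90 = 442 → 442 − 360 = 82°
−120° (triadic ↓): 82 − 120 = -38 → -38 + 360 = 322°
−90° (square ↓): 322 − 90 = 232°
+154° (split-comp 26° ↓): 232 + 154 = 386 → 386 − 360 = 26°

26°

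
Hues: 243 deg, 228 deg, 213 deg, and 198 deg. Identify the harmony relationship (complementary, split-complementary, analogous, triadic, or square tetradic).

analogous

Sort the hues: 198°, 213°, 228°, 243°.
Successive gaps around the wheel: 15°, 15°, 15°, 315°.
A run of hues at equal small steps (15°) with one large closing gap is an analogous group.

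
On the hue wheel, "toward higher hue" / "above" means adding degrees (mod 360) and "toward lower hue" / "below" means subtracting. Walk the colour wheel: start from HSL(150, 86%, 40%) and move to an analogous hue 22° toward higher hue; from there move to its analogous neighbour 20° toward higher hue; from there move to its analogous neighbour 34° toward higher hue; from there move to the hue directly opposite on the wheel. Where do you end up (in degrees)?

150 + 22 = 172°   (analog 22° ↑)
172 + 20 = 192°   (analog 20° ↑)
192 + 34 = 226°   (analog 34° ↑)
226 + 180 = 406 → 406 − 360 = 46°   (complement)

46°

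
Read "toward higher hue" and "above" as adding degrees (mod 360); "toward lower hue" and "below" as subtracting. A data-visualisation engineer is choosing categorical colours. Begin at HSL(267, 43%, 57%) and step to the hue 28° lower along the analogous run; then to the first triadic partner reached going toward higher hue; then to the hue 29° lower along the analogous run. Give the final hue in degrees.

330°

267 − 28 = 239°   (analog 28° ↓)
239 + 120 = 359°   (triadic ↑)
359 − 29 = 330°   (analog 29° ↓)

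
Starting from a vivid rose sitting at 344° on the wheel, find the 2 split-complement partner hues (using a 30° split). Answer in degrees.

134° and 194°

Split-complementary hues sit 30° either side of the complement.
Complement of 344°: 344 + 180 = 524 → 524 − 360 = 164°
164 − 30 = 134°
164 + 30 = 194°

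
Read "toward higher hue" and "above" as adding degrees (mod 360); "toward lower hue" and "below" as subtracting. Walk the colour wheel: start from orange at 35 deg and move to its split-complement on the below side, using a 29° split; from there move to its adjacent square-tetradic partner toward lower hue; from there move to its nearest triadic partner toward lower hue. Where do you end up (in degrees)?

35 + 151 = 186°   (split-comp 29° ↓)
186 − 90 = 96°   (square ↓)
96 − 120 = -24 → -24 + 360 = 336°   (triadic ↓)

336°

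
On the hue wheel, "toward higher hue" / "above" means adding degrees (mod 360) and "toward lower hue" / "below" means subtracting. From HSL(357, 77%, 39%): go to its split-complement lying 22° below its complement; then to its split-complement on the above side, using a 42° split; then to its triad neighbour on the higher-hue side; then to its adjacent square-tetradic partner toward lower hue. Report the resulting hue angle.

357 + 158 = 515 → 515 − 360 = 155°   (split-comp 22° ↓)
155 + 222 = 377 → 377 − 360 = 17°   (split-comp 42° ↑)
17 + 120 = 137°   (triadic ↑)
137 − 90 = 47°   (square ↓)

47°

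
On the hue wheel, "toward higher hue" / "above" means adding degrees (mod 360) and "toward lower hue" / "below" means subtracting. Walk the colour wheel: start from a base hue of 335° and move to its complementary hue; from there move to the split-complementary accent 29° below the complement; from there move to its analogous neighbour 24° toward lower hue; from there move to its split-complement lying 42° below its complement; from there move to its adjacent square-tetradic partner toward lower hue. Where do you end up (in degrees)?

330°

+180° (complement): 335 + 180 = 515 → 515 − 360 = 155°
+151° (split-comp 29° ↓): 155 + 151 = 306°
−24° (analog 24° ↓): 306 − 24 = 282°
+138° (split-comp 42° ↓): 282 + 138 = 420 → 420 − 360 = 60°
−90° (square ↓): 60 − 90 = -30 → -30 + 360 = 330°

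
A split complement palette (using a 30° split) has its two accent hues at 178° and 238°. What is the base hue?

The accents sit 30° either side of the complement, so the complement is their short-arc midpoint on the wheel.
Short-arc midpoint of 178° and 238°: 208°.
Base is 180° from the complement: 208 − 180 = 28°

28°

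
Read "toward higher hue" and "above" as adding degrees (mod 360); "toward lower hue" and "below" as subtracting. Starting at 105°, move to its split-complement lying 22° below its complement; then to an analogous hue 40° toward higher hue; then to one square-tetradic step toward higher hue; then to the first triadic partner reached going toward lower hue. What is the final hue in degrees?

105 + 158 = 263°   (split-comp 22° ↓)
263 + 40 = 303°   (analog 40° ↑)
303 + 90 = 393 → 393 − 360 = 33°   (square ↑)
33 − 120 = -87 → -87 + 360 = 273°   (triadic ↓)

273°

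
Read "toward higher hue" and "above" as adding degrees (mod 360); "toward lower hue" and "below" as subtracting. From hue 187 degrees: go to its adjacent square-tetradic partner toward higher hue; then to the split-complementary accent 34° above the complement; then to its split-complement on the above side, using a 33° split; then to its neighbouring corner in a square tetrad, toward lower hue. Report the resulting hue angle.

254°

square ↑ +90°: 187 + 90 = 277°
split-comp 34° ↑ +214°: 277 + 214 = 491 → 491 − 360 = 131°
split-comp 33° ↑ +213°: 131 + 213 = 344°
square ↓ −90°: 344 − 90 = 254°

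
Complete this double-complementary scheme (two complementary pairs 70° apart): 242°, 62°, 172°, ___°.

A rectangular tetradic uses two complementary pairs 70° apart: offsets 0°, 70°, 180°, 250°.
Among {62°, 172°, 242°}, 62° and 242° are a 180° pair.
The remaining hue 172° needs its own complement: 172 + 180 = 352°

352°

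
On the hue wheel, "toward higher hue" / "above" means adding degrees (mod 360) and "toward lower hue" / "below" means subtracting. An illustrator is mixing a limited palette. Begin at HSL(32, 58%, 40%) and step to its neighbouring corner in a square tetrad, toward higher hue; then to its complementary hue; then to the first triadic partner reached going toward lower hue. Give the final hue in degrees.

square ↑ +90°: 32 + 90 = 122°
complement +180°: 122 + 180 = 302°
triadic ↓ −120°: 302 − 120 = 182°

182°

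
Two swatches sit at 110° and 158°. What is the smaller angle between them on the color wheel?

48°

|110 − 158| = 48.
48 ≤ 180, so the shorter arc is 48°.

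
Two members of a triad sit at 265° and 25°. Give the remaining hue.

145°

A triad spaces three hues 120° apart.
The full set is {25°, 145°, 265°}.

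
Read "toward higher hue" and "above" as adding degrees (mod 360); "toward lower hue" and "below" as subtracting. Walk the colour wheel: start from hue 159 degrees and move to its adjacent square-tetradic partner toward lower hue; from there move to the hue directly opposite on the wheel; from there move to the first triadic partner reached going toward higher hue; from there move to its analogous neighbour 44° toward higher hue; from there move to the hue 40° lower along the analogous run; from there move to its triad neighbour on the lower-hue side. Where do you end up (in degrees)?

159 − 90 = 69°   (square ↓)
69 + 180 = 249°   (complement)
249 + 120 = 369 → 369 − 360 = 9°   (triadic ↑)
9 + 44 = 53°   (analog 44° ↑)
53 − 40 = 13°   (analog 40° ↓)
13 − 120 = -107 → -107 + 360 = 253°   (triadic ↓)

253°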